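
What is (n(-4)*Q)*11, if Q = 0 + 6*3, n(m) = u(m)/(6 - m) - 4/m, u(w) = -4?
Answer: 594/5 ≈ 118.80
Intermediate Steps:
n(m) = -4/m - 4/(6 - m) (n(m) = -4/(6 - m) - 4/m = -4/m - 4/(6 - m))
Q = 18 (Q = 0 + 18 = 18)
(n(-4)*Q)*11 = ((24/(-4*(-6 - 4)))*18)*11 = ((24*(-¼)/(-10))*18)*11 = ((24*(-¼)*(-⅒))*18)*11 = ((⅗)*18)*11 = (54/5)*11 = 594/5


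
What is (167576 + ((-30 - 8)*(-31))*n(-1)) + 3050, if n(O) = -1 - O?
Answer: 170626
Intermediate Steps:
(167576 + ((-30 - 8)*(-31))*n(-1)) + 3050 = (167576 + ((-30 - 8)*(-31))*(-1 - 1*(-1))) + 3050 = (167576 + (-38*(-31))*(-1 + 1)) + 3050 = (167576 + 1178*0) + 3050 = (167576 + 0) + 3050 = 167576 + 3050 = 170626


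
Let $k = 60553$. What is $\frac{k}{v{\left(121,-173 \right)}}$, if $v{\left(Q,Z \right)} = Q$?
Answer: $\frac{60553}{121} \approx 500.44$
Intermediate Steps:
$\frac{k}{v{\left(121,-173 \right)}} = \frac{60553}{121}$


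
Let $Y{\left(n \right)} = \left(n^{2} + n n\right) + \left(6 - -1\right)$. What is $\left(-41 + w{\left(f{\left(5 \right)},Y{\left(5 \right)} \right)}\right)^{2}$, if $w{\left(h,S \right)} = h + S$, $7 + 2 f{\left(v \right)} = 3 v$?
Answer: $400$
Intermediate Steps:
$f{\left(v \right)} = - \frac{7}{2} + \frac{3 v}{2}$
$Y{\left(n \right)} = 7 + 2 n^{2}$ ($Y{\left(n \right)} = \left(n^{2} + n^{2}\right) + \left(6 + 1\right) = 2 n^{2} + 7 = 7 + 2 n^{2}$)
$w{\left(h,S \right)} = S + h$
$\left(-41 + w{\left(f{\left(5 \right)},Y{\left(5 \right)} \right)}\right)^{2} = \left(-41 + \left(\left(7 + 2 \cdot 5^{2}\right) + \left(- \frac{7}{2} + \frac{3}{2} \cdot 5\right)\right)\right)^{2} = \left(-41 + \left(\left(7 + 2 \cdot 25\right) + \left(- \frac{7}{2} + \frac{15}{2}\right)\right)\right)^{2} = \left(-41 + \left(\left(7 + 50\right) + 4\right)\right)^{2} = \left(-41 + \left(57 + 4\right)\right)^{2} = \left(-41 + 61\right)^{2} = 20^{2} = 400$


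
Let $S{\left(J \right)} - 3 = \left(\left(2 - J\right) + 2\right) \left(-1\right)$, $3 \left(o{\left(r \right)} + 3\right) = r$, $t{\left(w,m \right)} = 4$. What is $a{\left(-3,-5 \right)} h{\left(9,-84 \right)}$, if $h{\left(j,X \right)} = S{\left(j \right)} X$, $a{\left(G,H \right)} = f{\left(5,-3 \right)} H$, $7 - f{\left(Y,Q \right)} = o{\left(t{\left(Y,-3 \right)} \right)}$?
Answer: $29120$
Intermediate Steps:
$o{\left(r \right)} = -3 + \frac{r}{3}$
$f{\left(Y,Q \right)} = \frac{26}{3}$ ($f{\left(Y,Q \right)} = 7 - \left(-3 + \frac{1}{3} \cdot 4\right) = 7 - \left(-3 + \frac{4}{3}\right) = 7 - - \frac{5}{3} = 7 + \frac{5}{3} = \frac{26}{3}$)
$a{\left(G,H \right)} = \frac{26 H}{3}$
$S{\left(J \right)} = -1 + J$ ($S{\left(J \right)} = 3 + \left(\left(2 - J\right) + 2\right) \left(-1\right) = 3 + \left(4 - J\right) \left(-1\right) = 3 + \left(-4 + J\right) = -1 + J$)
$h{\left(j,X \right)} = X \left(-1 + j\right)$ ($h{\left(j,X \right)} = \left(-1 + j\right) X = X \left(-1 + j\right)$)
$a{\left(-3,-5 \right)} h{\left(9,-84 \right)} = \frac{26}{3} \left(-5\right) \left(- 84 \left(-1 + 9\right)\right) = - \frac{130 \left(\left(-84\right) 8\right)}{3} = \left(- \frac{130}{3}\right) \left(-672\right) = 29120$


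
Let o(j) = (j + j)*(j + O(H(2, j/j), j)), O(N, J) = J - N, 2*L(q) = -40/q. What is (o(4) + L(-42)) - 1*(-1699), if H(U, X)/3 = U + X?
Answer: 35521/21 ≈ 1691.5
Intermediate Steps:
L(q) = -20/q (L(q) = (-40/q)/2 = -20/q)
H(U, X) = 3*U + 3*X (H(U, X) = 3*(U + X) = 3*U + 3*X)
o(j) = 2*j*(-9 + 2*j) (o(j) = (j + j)*(j + (j - (3*2 + 3*(j/j)))) = (2*j)*(j + (j - (6 + 3*1))) = (2*j)*(j + (j - (6 + 3))) = (2*j)*(j + (j - 1*9)) = (2*j)*(j + (j - 9)) = (2*j)*(j + (-9 + j)) = (2*j)*(-9 + 2*j) = 2*j*(-9 + 2*j))
(o(4) + L(-42)) - 1*(-1699) = (2*4*(-9 + 2*4) - 20/(-42)) - 1*(-1699) = (2*4*(-9 + 8) - 20*(-1/42)) + 1699 = (2*4*(-1) + 10/21) + 1699 = (-8 + 10/21) + 1699 = -158/21 + 1699 = 35521/21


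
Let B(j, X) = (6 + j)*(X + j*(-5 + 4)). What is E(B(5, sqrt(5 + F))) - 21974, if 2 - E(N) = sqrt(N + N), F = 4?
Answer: -21972 - 2*I*sqrt(11) ≈ -21972.0 - 6.6332*I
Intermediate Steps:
B(j, X) = (6 + j)*(X - j) (B(j, X) = (6 + j)*(X + j*(-1)) = (6 + j)*(X - j))
E(N) = 2 - sqrt(2)*sqrt(N) (E(N) = 2 - sqrt(N + N) = 2 - sqrt(2*N) = 2 - sqrt(2)*sqrt(N))
E(B(5, sqrt(5 + F))) - 21974 = (2 - sqrt(2)*sqrt(-1*5**2 - 6*5 + 6*sqrt(5 + 4) + sqrt(5 + 4)*5)) - 21974 = (2 - sqrt(2)*sqrt(-1*25 - 30 + 6*sqrt(9) + sqrt(9)*5)) - 21974 = (2 - sqrt(2)*sqrt(-25 - 30 + 6*3 + 3*5)) - 21974 = (2 - sqrt(2)*sqrt(-25 - 30 + 18 + 15)) - 21974 = (2 - sqrt(2)*sqrt(-22)) - 21974 = (2 - sqrt(2)*I*sqrt(22)) - 21974 = (2 - 2*I*sqrt(11)) - 21974 = -21972 - 2*I*sqrt(11)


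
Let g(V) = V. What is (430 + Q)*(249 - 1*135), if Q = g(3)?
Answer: 49362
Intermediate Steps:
Q = 3
(430 + Q)*(249 - 1*135) = (430 + 3)*(249 - 1*135) = 433*(249 - 135) = 433*114 = 49362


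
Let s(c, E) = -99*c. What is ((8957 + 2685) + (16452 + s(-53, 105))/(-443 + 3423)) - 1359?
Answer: 30665039/2980 ≈ 10290.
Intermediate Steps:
((8957 + 2685) + (16452 + s(-53, 105))/(-443 + 3423)) - 1359 = ((8957 + 2685) + (16452 - 99*(-53))/(-443 + 3423)) - 1359 = (11642 + (16452 + 5247)/2980) - 1359 = (11642 + 21699*(1/2980)) - 1359 = (11642 + 21699/2980) - 1359 = 34714859/2980 - 1359 = 30665039/2980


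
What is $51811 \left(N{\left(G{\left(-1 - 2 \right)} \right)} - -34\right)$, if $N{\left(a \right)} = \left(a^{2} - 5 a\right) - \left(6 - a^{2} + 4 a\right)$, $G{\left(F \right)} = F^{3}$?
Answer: $89581219$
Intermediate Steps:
$N{\left(a \right)} = -6 - 9 a + 2 a^{2}$ ($N{\left(a \right)} = \left(a^{2} - 5 a\right) - \left(6 - a^{2} + 4 a\right) = -6 - 9 a + 2 a^{2}$)
$51811 \left(N{\left(G{\left(-1 - 2 \right)} \right)} - -34\right) = 51811 \left(\left(-6 - 9 \left(-1 - 2\right)^{3} + 2 \left(\left(-1 - 2\right)^{3}\right)^{2}\right) - -34\right) = 51811 \left(\left(-6 - 9 \left(-1 - 2\right)^{3} + 2 \left(\left(-1 - 2\right)^{3}\right)^{2}\right) + 34\right) = 51811 \left(\left(-6 - 9 \left(-3\right)^{3} + 2 \left(\left(-3\right)^{3}\right)^{2}\right) + 34\right) = 51811 \left(\left(-6 - -243 + 2 \left(-27\right)^{2}\right) + 34\right) = 51811 \left(\left(-6 + 243 + 2 \cdot 729\right) + 34\right) = 51811 \left(\left(-6 + 243 + 1458\right) + 34\right) = 51811 \left(1695 + 34\right) = 51811 \cdot 1729 = 89581219$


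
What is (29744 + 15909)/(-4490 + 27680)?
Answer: 45653/23190 ≈ 1.9687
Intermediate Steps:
(29744 + 15909)/(-4490 + 27680) = 45653/23190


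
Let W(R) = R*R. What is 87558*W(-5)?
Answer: 2188950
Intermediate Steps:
W(R) = R²
87558*W(-5) = 87558*(-5)² = 87558*25 = 2188950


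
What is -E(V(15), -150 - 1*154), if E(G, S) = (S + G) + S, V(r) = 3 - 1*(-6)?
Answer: 599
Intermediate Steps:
V(r) = 9 (V(r) = 3 + 6 = 9)
E(G, S) = G + 2*S (E(G, S) = (G + S) + S = G + 2*S)
-E(V(15), -150 - 1*154) = -(9 + 2*(-150 - 1*154)) = -(9 + 2*(-150 - 154)) = -(9 + 2*(-304)) = -(9 - 608) = -1*(-599) = 599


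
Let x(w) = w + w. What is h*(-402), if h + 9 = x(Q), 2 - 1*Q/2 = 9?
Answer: 14874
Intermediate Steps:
Q = -14 (Q = 4 - 2*9 = 4 - 18 = -14)
x(w) = 2*w
h = -37 (h = -9 + 2*(-14) = -9 - 28 = -37)
h*(-402) = -37*(-402) = 14874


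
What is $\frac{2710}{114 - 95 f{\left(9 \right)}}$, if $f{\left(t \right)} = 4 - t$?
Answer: $\frac{2710}{589} \approx 4.601$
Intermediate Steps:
$\frac{2710}{114 - 95 f{\left(9 \right)}} = \frac{2710}{114 - 95 \left(4 - 9\right)} = \frac{2710}{114 - -475} = \frac{2710}{114 + 475} = \frac{2710}{589}$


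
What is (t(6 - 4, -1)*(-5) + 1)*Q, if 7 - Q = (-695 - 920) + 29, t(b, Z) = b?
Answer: -14337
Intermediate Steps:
Q = 1593 (Q = 7 - ((-695 - 920) + 29) = 7 - (-1615 + 29) = 7 - 1*(-1586) = 7 + 1586 = 1593)
(t(6 - 4, -1)*(-5) + 1)*Q = ((6 - 4)*(-5) + 1)*1593 = (2*(-5) + 1)*1593 = (-10 + 1)*1593 = -9*1593 = -14337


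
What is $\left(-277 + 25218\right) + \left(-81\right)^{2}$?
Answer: $31502$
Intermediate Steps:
$\left(-277 + 25218\right) + \left(-81\right)^{2} = 24941 + 6561 = 31502$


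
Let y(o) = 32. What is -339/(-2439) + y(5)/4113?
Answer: 163595/1114623 ≈ 0.14677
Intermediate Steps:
-339/(-2439) + y(5)/4113 = -339/(-2439) + 32/4113 = -339*(-1/2439) + 32*(1/4113) = 113/813 + 32/4113 = 163595/1114623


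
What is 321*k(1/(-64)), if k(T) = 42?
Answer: 13482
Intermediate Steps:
321*k(1/(-64)) = 321*42 = 13482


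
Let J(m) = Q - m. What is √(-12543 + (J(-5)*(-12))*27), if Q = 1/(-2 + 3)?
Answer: I*√14487 ≈ 120.36*I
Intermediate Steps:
Q = 1 (Q = 1/1 = 1)
J(m) = 1 - m
√(-12543 + (J(-5)*(-12))*27) = √(-12543 + ((1 - 1*(-5))*(-12))*27) = √(-12543 + ((1 + 5)*(-12))*27) = √(-12543 + (6*(-12))*27) = √(-12543 - 72*27) = √(-12543 - 1944) = √(-14487) = I*√14487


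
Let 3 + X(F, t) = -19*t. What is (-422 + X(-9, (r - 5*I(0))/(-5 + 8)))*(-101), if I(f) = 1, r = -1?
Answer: 39087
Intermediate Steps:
X(F, t) = -3 - 19*t
(-422 + X(-9, (r - 5*I(0))/(-5 + 8)))*(-101) = (-422 + (-3 - 19*(-1 - 5*1)/(-5 + 8)))*(-101) = (-422 + (-3 - 19*(-1 - 5)/3))*(-101) = (-422 + (-3 - (-114)/3))*(-101) = (-422 + (-3 - 19*(-2)))*(-101) = (-422 + (-3 + 38))*(-101) = (-422 + 35)*(-101) = -387*(-101) = 39087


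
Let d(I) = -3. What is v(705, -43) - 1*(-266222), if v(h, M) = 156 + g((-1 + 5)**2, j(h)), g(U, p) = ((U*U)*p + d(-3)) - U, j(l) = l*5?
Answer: 1168759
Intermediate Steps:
j(l) = 5*l
g(U, p) = -3 - U + p*U**2 (g(U, p) = ((U*U)*p - 3) - U = (U**2*p - 3) - U = (p*U**2 - 3) - U = (-3 + p*U**2) - U = -3 - U + p*U**2)
v(h, M) = 137 + 1280*h (v(h, M) = 156 + (-3 - (-1 + 5)**2 + (5*h)*((-1 + 5)**2)**2) = 156 + (-3 - 1*4**2 + (5*h)*(4**2)**2) = 156 + (-3 - 1*16 + (5*h)*16**2) = 156 + (-3 - 16 + (5*h)*256) = 156 + (-3 - 16 + 1280*h) = 156 + (-19 + 1280*h) = 137 + 1280*h)
v(705, -43) - 1*(-266222) = (137 + 1280*705) - 1*(-266222) = (137 + 902400) + 266222 = 902537 + 266222 = 1168759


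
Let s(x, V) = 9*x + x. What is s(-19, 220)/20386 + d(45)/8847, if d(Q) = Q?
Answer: -42420/10019719 ≈ -0.0042337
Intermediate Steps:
s(x, V) = 10*x
s(-19, 220)/20386 + d(45)/8847 = (10*(-19))/20386 + 45/8847 = -190*1/20386 + 45*(1/8847) = -95/10193 + 5/983 = -42420/10019719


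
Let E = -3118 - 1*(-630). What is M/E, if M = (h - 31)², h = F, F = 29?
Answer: -1/622 ≈ -0.0016077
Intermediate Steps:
E = -2488 (E = -3118 + 630 = -2488)
h = 29
M = 4 (M = (29 - 31)² = (-2)² = 4)
M/E = 4/(-2488) = 4*(-1/2488) = -1/622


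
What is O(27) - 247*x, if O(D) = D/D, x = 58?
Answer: -14325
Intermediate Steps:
O(D) = 1
O(27) - 247*x = 1 - 247*58 = 1 - 14326 = -14325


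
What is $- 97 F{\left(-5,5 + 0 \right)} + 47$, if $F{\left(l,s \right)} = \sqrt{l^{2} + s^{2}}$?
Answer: $47 - 485 \sqrt{2} \approx -638.89$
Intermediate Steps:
$- 97 F{\left(-5,5 + 0 \right)} + 47 = - 97 \sqrt{\left(-5\right)^{2} + \left(5 + 0\right)^{2}} + 47 = - 97 \sqrt{25 + 5^{2}} + 47 = - 97 \sqrt{25 + 25} + 47 = - 97 \sqrt{50} + 47 = - 97 \cdot 5 \sqrt{2} + 47 = - 485 \sqrt{2} + 47 = 47 - 485 \sqrt{2}$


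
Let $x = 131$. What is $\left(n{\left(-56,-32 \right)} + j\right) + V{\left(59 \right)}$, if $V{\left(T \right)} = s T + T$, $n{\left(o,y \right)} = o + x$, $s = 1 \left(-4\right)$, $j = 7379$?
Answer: $7277$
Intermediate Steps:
$s = -4$
$n{\left(o,y \right)} = 131 + o$ ($n{\left(o,y \right)} = o + 131 = 131 + o$)
$V{\left(T \right)} = - 3 T$ ($V{\left(T \right)} = - 4 T + T = - 3 T$)
$\left(n{\left(-56,-32 \right)} + j\right) + V{\left(59 \right)} = \left(\left(131 - 56\right) + 7379\right) - 177 = \left(75 + 7379\right) - 177 = 7454 - 177 = 7277$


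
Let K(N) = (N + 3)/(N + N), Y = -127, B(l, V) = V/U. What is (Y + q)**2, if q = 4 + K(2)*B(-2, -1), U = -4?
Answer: 3853369/256 ≈ 15052.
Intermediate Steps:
B(l, V) = -V/4 (B(l, V) = V/(-4) = V*(-1/4) = -V/4)
K(N) = (3 + N)/(2*N) (K(N) = (3 + N)/((2*N)) = (3 + N)*(1/(2*N)) = (3 + N)/(2*N))
q = 69/16 (q = 4 + ((1/2)*(3 + 2)/2)*(-1/4*(-1)) = 4 + ((1/2)*(1/2)*5)*(1/4) = 4 + (5/4)*(1/4) = 4 + 5/16 = 69/16 ≈ 4.3125)
(Y + q)**2 = (-127 + 69/16)**2 = (-1963/16)**2 = 3853369/256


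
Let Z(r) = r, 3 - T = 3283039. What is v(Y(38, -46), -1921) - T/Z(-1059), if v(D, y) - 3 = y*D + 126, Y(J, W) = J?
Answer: -80451307/1059 ≈ -75969.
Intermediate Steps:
T = -3283036 (T = 3 - 1*3283039 = 3 - 3283039 = -3283036)
v(D, y) = 129 + D*y (v(D, y) = 3 + (y*D + 126) = 3 + (D*y + 126) = 3 + (126 + D*y) = 129 + D*y)
v(Y(38, -46), -1921) - T/Z(-1059) = (129 + 38*(-1921)) - (-3283036)/(-1059) = (129 - 72998) - (-3283036)*(-1)/1059 = -72869 - 1*3283036/1059 = -72869 - 3283036/1059 = -80451307/1059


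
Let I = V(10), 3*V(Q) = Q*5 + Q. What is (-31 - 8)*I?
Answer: -780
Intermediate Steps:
V(Q) = 2*Q (V(Q) = (Q*5 + Q)/3 = (5*Q + Q)/3 = (6*Q)/3 = 2*Q)
I = 20 (I = 2*10 = 20)
(-31 - 8)*I = (-31 - 8)*20 = -39*20 = -780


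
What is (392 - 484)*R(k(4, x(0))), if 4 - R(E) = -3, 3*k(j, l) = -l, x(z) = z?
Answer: -644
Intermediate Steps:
k(j, l) = -l/3 (k(j, l) = (-l)/3 = -l/3)
R(E) = 7 (R(E) = 4 - 1*(-3) = 4 + 3 = 7)
(392 - 484)*R(k(4, x(0))) = (392 - 484)*7 = -92*7 = -644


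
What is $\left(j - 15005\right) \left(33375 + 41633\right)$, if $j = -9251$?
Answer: $-1819394048$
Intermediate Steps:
$\left(j - 15005\right) \left(33375 + 41633\right) = \left(-9251 - 15005\right) \left(33375 + 41633\right) = \left(-24256\right) 75008 = -1819394048$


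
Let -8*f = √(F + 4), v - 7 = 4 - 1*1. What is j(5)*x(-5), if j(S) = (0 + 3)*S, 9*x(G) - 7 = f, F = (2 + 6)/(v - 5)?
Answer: 35/3 - √35/12 ≈ 11.174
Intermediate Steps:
v = 10 (v = 7 + (4 - 1*1) = 7 + (4 - 1) = 7 + 3 = 10)
F = 8/5 (F = (2 + 6)/(10 - 5) = 8/5 ≈ 1.6000)
f = -√35/20 (f = -√(8/5 + 4)/8 = -√35/20 ≈ -0.29580)
x(G) = 7/9 - √35/180 (x(G) = 7/9 + (-√35/20)/9 = 7/9 - √35/180)
j(S) = 3*S
j(5)*x(-5) = (3*5)*(7/9 - √35/180) = 15*(7/9 - √35/180) = 35/3 - √35/12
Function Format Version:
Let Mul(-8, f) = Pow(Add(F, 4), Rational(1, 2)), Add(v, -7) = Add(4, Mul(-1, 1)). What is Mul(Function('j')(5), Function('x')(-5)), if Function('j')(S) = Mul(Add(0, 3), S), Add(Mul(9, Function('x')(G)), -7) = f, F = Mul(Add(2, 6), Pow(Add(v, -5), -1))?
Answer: Add(Rational(35, 3), Mul(Rational(-1, 12), Pow(35, Rational(1, 2)))) ≈ 11.174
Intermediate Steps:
v = 10 (v = Add(7, Add(4, Mul(-1, 1))) = Add(7, Add(4, -1)) = Add(7, 3) = 10)
F = Rational(8, 5) (F = Mul(Add(2, 6), Pow(Add(10, -5), -1)) = Mul(8, Pow(5, -1)) = Mul(8, Rational(1, 5)) = Rational(8, 5) ≈ 1.6000)
f = Mul(Rational(-1, 20), Pow(35, Rational(1, 2))) (f = Mul(Rational(-1, 8), Pow(Add(Rational(8, 5), 4), Rational(1, 2))) = Mul(Rational(-1, 8), Pow(Rational(28, 5), Rational(1, 2))) = Mul(Rational(-1, 8), Mul(Rational(2, 5), Pow(35, Rational(1, 2)))) = Mul(Rational(-1, 20), Pow(35, Rational(1, 2))) ≈ -0.29580)
Function('x')(G) = Add(Rational(7, 9), Mul(Rational(-1, 180), Pow(35, Rational(1, 2)))) (Function('x')(G) = Add(Rational(7, 9), Mul(Rational(1, 9), Mul(Rational(-1, 20), Pow(35, Rational(1, 2))))) = Add(Rational(7, 9), Mul(Rational(-1, 180), Pow(35, Rational(1, 2)))))
Function('j')(S) = Mul(3, S)
Mul(Function('j')(5), Function('x')(-5)) = Mul(Mul(3, 5), Add(Rational(7, 9), Mul(Rational(-1, 180), Pow(35, Rational(1, 2))))) = Mul(15, Add(Rational(7, 9), Mul(Rational(-1, 180), Pow(35, Rational(1, 2))))) = Add(Rational(35, 3), Mul(Rational(-1, 12), Pow(35, Rational(1, 2))))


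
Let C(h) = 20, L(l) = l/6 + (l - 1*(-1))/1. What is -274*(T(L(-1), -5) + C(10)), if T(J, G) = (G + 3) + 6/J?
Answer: 4932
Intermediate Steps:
L(l) = 1 + 7*l/6 (L(l) = l*(⅙) + (l + 1)*1 = l/6 + (1 + l)*1 = l/6 + (1 + l) = 1 + 7*l/6)
T(J, G) = 3 + G + 6/J (T(J, G) = (3 + G) + 6/J = 3 + G + 6/J)
-274*(T(L(-1), -5) + C(10)) = -274*((3 - 5 + 6/(1 + (7/6)*(-1))) + 20) = -274*((3 - 5 + 6/(1 - 7/6)) + 20) = -274*((3 - 5 + 6/(-⅙)) + 20) = -274*((3 - 5 + 6*(-6)) + 20) = -274*((3 - 5 - 36) + 20) = -274*(-38 + 20) = -274*(-18) = 4932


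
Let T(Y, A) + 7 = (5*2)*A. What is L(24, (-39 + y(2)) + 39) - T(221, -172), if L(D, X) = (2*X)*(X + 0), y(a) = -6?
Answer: 1799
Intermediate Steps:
T(Y, A) = -7 + 10*A (T(Y, A) = -7 + (5*2)*A = -7 + 10*A)
L(D, X) = 2*X**2 (L(D, X) = (2*X)*X = 2*X**2)
L(24, (-39 + y(2)) + 39) - T(221, -172) = 2*((-39 - 6) + 39)**2 - (-7 + 10*(-172)) = 2*(-45 + 39)**2 - (-7 - 1720) = 2*(-6)**2 - 1*(-1727) = 2*36 + 1727 = 72 + 1727 = 1799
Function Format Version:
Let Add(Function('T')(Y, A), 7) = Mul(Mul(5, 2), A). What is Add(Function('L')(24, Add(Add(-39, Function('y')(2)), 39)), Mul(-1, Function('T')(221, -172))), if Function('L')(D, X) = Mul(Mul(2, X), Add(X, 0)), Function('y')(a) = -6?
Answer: 1799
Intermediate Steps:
Function('T')(Y, A) = Add(-7, Mul(10, A)) (Function('T')(Y, A) = Add(-7, Mul(Mul(5, 2), A)) = Add(-7, Mul(10, A)))
Function('L')(D, X) = Mul(2, Pow(X, 2)) (Function('L')(D, X) = Mul(Mul(2, X), X) = Mul(2, Pow(X, 2)))
Add(Function('L')(24, Add(Add(-39, Function('y')(2)), 39)), Mul(-1, Function('T')(221, -172))) = Add(Mul(2, Pow(Add(Add(-39, -6), 39), 2)), Mul(-1, Add(-7, Mul(10, -172)))) = Add(Mul(2, Pow(Add(-45, 39), 2)), Mul(-1, Add(-7, -1720))) = Add(Mul(2, Pow(-6, 2)), Mul(-1, -1727)) = Add(Mul(2, 36), 1727) = Add(72, 1727) = 1799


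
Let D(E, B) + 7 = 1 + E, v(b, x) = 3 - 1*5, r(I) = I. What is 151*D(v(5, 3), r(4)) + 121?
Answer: -1087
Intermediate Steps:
v(b, x) = -2 (v(b, x) = 3 - 5 = -2)
D(E, B) = -6 + E (D(E, B) = -7 + (1 + E) = -6 + E)
151*D(v(5, 3), r(4)) + 121 = 151*(-6 - 2) + 121 = 151*(-8) + 121 = -1208 + 121 = -1087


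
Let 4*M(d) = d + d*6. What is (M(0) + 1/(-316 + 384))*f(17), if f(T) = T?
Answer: ¼ ≈ 0.25000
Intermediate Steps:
M(d) = 7*d/4 (M(d) = (d + d*6)/4 = (d + 6*d)/4 = (7*d)/4 = 7*d/4)
(M(0) + 1/(-316 + 384))*f(17) = ((7/4)*0 + 1/(-316 + 384))*17 = (0 + 1/68)*17 = (1/68)*17 = ¼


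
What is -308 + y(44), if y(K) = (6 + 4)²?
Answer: -208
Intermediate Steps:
y(K) = 100 (y(K) = 10² = 100)
-308 + y(44) = -308 + 100 = -208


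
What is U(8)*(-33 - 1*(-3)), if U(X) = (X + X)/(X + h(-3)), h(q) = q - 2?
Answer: -160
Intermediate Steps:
h(q) = -2 + q
U(X) = 2*X/(-5 + X) (U(X) = (X + X)/(X + (-2 - 3)) = (2*X)/(X - 5) = (2*X)/(-5 + X) = 2*X/(-5 + X))
U(8)*(-33 - 1*(-3)) = (2*8/(-5 + 8))*(-33 - 1*(-3)) = (2*8/3)*(-33 + 3) = (2*8*(⅓))*(-30) = (16/3)*(-30) = -160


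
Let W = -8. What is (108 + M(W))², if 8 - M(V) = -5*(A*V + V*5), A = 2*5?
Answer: 234256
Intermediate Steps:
A = 10
M(V) = 8 + 75*V (M(V) = 8 - (-5)*(10*V + V*5) = 8 - (-5)*(10*V + 5*V) = 8 - (-5)*15*V = 8 - (-75)*V = 8 + 75*V)
(108 + M(W))² = (108 + (8 + 75*(-8)))² = (108 + (8 - 600))² = (108 - 592)² = (-484)² = 234256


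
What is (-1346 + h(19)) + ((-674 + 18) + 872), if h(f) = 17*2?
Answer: -1096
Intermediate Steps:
h(f) = 34
(-1346 + h(19)) + ((-674 + 18) + 872) = (-1346 + 34) + ((-674 + 18) + 872) = -1312 + (-656 + 872) = -1312 + 216 = -1096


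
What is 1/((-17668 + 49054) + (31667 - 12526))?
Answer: 1/50527 ≈ 1.9791e-5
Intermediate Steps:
1/((-17668 + 49054) + (31667 - 12526)) = 1/(31386 + 19141) = 1/50527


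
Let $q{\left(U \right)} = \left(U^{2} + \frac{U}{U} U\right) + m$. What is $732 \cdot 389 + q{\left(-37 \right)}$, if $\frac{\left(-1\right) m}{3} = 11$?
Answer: $286047$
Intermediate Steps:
$m = -33$ ($m = \left(-3\right) 11 = -33$)
$q{\left(U \right)} = -33 + U + U^{2}$ ($q{\left(U \right)} = \left(U^{2} + \frac{U}{U} U\right) - 33 = \left(U^{2} + 1 U\right) - 33 = \left(U^{2} + U\right) - 33 = \left(U + U^{2}\right) - 33 = -33 + U + U^{2}$)
$732 \cdot 389 + q{\left(-37 \right)} = 732 \cdot 389 - \left(70 - 1369\right) = 284748 - -1299 = 284748 + 1299 = 286047$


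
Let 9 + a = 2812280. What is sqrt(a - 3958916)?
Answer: 3*I*sqrt(127405) ≈ 1070.8*I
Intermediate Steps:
a = 2812271 (a = -9 + 2812280 = 2812271)
sqrt(a - 3958916) = sqrt(2812271 - 3958916) = sqrt(-1146645) = 3*I*sqrt(127405)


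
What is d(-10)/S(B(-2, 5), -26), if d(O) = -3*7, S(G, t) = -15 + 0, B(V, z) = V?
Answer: 7/5 ≈ 1.4000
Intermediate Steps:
S(G, t) = -15
d(O) = -21
d(-10)/S(B(-2, 5), -26) = -21/(-15) = -21*(-1/15) = 7/5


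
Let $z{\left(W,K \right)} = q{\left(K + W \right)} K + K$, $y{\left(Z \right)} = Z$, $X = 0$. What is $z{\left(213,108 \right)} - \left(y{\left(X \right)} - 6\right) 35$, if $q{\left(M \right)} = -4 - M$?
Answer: $-34782$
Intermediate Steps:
$z{\left(W,K \right)} = K + K \left(-4 - K - W\right)$ ($z{\left(W,K \right)} = \left(-4 - \left(K + W\right)\right) K + K = \left(-4 - K - W\right) K + K = K \left(-4 - K - W\right) + K = K + K \left(-4 - K - W\right)$)
$z{\left(213,108 \right)} - \left(y{\left(X \right)} - 6\right) 35 = \left(-1\right) 108 \left(3 + 108 + 213\right) - \left(0 - 6\right) 35 = \left(-1\right) 108 \cdot 324 - \left(-6\right) 35 = -34992 - -210 = -34992 + 210 = -34782$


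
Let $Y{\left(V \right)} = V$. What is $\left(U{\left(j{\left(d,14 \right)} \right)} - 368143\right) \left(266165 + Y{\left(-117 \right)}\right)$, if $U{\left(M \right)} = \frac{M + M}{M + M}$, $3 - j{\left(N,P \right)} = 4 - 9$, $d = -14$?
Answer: $-97943442816$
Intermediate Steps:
$j{\left(N,P \right)} = 8$ ($j{\left(N,P \right)} = 3 - \left(4 - 9\right) = 3 - -5 = 3 + 5 = 8$)
$U{\left(M \right)} = 1$ ($U{\left(M \right)} = \frac{2 M}{2 M} = 2 M \frac{1}{2 M} = 1$)
$\left(U{\left(j{\left(d,14 \right)} \right)} - 368143\right) \left(266165 + Y{\left(-117 \right)}\right) = \left(1 - 368143\right) \left(266165 - 117\right) = \left(-368142\right) 266048 = -97943442816$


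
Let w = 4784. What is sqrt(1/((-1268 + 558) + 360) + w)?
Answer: sqrt(23441586)/70 ≈ 69.167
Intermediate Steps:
sqrt(1/((-1268 + 558) + 360) + w) = sqrt(1/((-1268 + 558) + 360) + 4784) = sqrt(1/(-710 + 360) + 4784) = sqrt(1/(-350) + 4784) = sqrt(-1/350 + 4784) = sqrt(1674399/350) = sqrt(23441586)/70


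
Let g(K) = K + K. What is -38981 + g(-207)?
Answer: -39395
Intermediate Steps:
g(K) = 2*K
-38981 + g(-207) = -38981 + 2*(-207) = -38981 - 414 = -39395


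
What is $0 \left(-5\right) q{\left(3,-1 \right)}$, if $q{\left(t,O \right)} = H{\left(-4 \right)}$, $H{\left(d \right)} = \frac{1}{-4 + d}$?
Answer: $0$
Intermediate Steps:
$q{\left(t,O \right)} = - \frac{1}{8}$ ($q{\left(t,O \right)} = \frac{1}{-4 - 4} = \frac{1}{-8} = - \frac{1}{8}$)
$0 \left(-5\right) q{\left(3,-1 \right)} = 0 \left(-5\right) \left(- \frac{1}{8}\right) = 0 \left(- \frac{1}{8}\right) = 0$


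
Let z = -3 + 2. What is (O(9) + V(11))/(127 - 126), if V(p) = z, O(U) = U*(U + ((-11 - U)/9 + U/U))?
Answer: 69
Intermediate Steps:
O(U) = U*(-2/9 + 8*U/9) (O(U) = U*(U + ((-11 - U)*(1/9) + 1)) = U*(U + ((-11/9 - U/9) + 1)) = U*(U + (-2/9 - U/9)) = U*(-2/9 + 8*U/9))
z = -1
V(p) = -1
(O(9) + V(11))/(127 - 126) = ((2/9)*9*(-1 + 4*9) - 1)/(127 - 126) = ((2/9)*9*(-1 + 36) - 1)/1 = ((2/9)*9*35 - 1)*1 = (70 - 1)*1 = 69*1 = 69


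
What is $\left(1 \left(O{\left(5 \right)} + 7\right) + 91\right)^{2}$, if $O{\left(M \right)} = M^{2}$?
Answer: $15129$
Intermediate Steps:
$\left(1 \left(O{\left(5 \right)} + 7\right) + 91\right)^{2} = \left(1 \left(5^{2} + 7\right) + 91\right)^{2} = \left(1 \left(25 + 7\right) + 91\right)^{2} = \left(1 \cdot 32 + 91\right)^{2} = \left(32 + 91\right)^{2} = 123^{2} = 15129$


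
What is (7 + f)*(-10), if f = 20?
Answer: -270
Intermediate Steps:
(7 + f)*(-10) = (7 + 20)*(-10) = 27*(-10) = -270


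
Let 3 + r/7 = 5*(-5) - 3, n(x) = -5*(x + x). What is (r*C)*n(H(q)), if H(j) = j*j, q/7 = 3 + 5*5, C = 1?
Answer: 83362720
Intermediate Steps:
q = 196 (q = 7*(3 + 5*5) = 7*(3 + 25) = 7*28 = 196)
H(j) = j²
n(x) = -10*x
r = -217 (r = -21 + 7*(5*(-5) - 3) = -21 + 7*(-25 - 3) = -21 + 7*(-28) = -21 - 196 = -217)
(r*C)*n(H(q)) = (-217*1)*(-10*196²) = -(-2170)*38416 = -217*(-384160) = 83362720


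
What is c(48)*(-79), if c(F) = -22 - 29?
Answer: 4029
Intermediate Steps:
c(F) = -51
c(48)*(-79) = -51*(-79) = 4029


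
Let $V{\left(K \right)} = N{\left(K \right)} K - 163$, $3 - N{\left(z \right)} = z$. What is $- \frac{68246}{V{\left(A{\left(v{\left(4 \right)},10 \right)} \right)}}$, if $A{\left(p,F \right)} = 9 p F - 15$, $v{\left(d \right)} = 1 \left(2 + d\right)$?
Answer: $\frac{68246}{274213} \approx 0.24888$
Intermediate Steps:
$N{\left(z \right)} = 3 - z$
$v{\left(d \right)} = 2 + d$
$A{\left(p,F \right)} = -15 + 9 F p$ ($A{\left(p,F \right)} = 9 F p - 15 = -15 + 9 F p$)
$V{\left(K \right)} = -163 + K \left(3 - K\right)$ ($V{\left(K \right)} = \left(3 - K\right) K - 163 = K \left(3 - K\right) - 163 = -163 + K \left(3 - K\right)$)
$- \frac{68246}{V{\left(A{\left(v{\left(4 \right)},10 \right)} \right)}} = - \frac{68246}{-163 - \left(-15 + 9 \cdot 10 \left(2 + 4\right)\right) \left(-3 - \left(15 - 90 \left(2 + 4\right)\right)\right)} = - \frac{68246}{-163 - \left(-15 + 9 \cdot 10 \cdot 6\right) \left(-3 - \left(15 - 540\right)\right)} = - \frac{68246}{-163 - \left(-15 + 540\right) \left(-3 + \left(-15 + 540\right)\right)} = - \frac{68246}{-163 - 525 \left(-3 + 525\right)} = - \frac{68246}{-163 - 525 \cdot 522} = - \frac{68246}{-163 - 274050} = - \frac{68246}{-274213} = \left(-68246\right) \left(- \frac{1}{274213}\right) = \frac{68246}{274213}$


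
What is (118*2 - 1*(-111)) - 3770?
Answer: -3423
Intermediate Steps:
(118*2 - 1*(-111)) - 3770 = (236 + 111) - 3770 = 347 - 3770 = -3423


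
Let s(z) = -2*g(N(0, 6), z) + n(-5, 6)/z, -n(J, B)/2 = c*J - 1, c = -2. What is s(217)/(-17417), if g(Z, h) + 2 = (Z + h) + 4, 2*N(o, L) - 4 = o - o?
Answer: 95932/3779489 ≈ 0.025382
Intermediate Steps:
N(o, L) = 2 (N(o, L) = 2 + (o - o)/2 = 2 + (½)*0 = 2 + 0 = 2)
g(Z, h) = 2 + Z + h (g(Z, h) = -2 + ((Z + h) + 4) = -2 + (4 + Z + h) = 2 + Z + h)
n(J, B) = 2 + 4*J (n(J, B) = -2*(-2*J - 1) = -2*(-1 - 2*J) = 2 + 4*J)
s(z) = -8 - 18/z - 2*z (s(z) = -2*(2 + 2 + z) + (2 + 4*(-5))/z = -2*(4 + z) + (2 - 20)/z = (-8 - 2*z) - 18/z = -8 - 18/z - 2*z)
s(217)/(-17417) = (-8 - 18/217 - 2*217)/(-17417) = (-8 - 18*1/217 - 434)*(-1/17417) = (-8 - 18/217 - 434)*(-1/17417) = -95932/217*(-1/17417) = 95932/3779489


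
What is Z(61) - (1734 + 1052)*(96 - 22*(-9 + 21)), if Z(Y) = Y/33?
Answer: 15445645/33 ≈ 4.6805e+5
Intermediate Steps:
Z(Y) = Y/33 (Z(Y) = Y*(1/33) = Y/33)
Z(61) - (1734 + 1052)*(96 - 22*(-9 + 21)) = (1/33)*61 - (1734 + 1052)*(96 - 22*(-9 + 21)) = 61/33 - 2786*(96 - 22*12) = 61/33 - 2786*(96 - 264) = 61/33 - 2786*(-168) = 61/33 - 1*(-468048) = 61/33 + 468048 = 15445645/33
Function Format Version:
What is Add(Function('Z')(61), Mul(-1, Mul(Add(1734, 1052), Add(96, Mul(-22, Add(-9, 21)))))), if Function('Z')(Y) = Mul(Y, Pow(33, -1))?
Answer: Rational(15445645, 33) ≈ 4.6805e+5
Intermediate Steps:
Function('Z')(Y) = Mul(Rational(1, 33), Y) (Function('Z')(Y) = Mul(Y, Rational(1, 33)) = Mul(Rational(1, 33), Y))
Add(Function('Z')(61), Mul(-1, Mul(Add(1734, 1052), Add(96, Mul(-22, Add(-9, 21)))))) = Add(Mul(Rational(1, 33), 61), Mul(-1, Mul(Add(1734, 1052), Add(96, Mul(-22, Add(-9, 21)))))) = Add(Rational(61, 33), Mul(-1, Mul(2786, Add(96, Mul(-22, 12))))) = Add(Rational(61, 33), Mul(-1, Mul(2786, Add(96, -264)))) = Add(Rational(61, 33), Mul(-1, Mul(2786, -168))) = Add(Rational(61, 33), Mul(-1, -468048)) = Add(Rational(61, 33), 468048) = Rational(15445645, 33)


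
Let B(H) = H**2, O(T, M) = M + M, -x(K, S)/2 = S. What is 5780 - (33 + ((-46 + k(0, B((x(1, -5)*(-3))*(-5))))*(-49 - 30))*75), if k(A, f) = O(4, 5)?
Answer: -207553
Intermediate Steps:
x(K, S) = -2*S
O(T, M) = 2*M
k(A, f) = 10 (k(A, f) = 2*5 = 10)
5780 - (33 + ((-46 + k(0, B((x(1, -5)*(-3))*(-5))))*(-49 - 30))*75) = 5780 - (33 + ((-46 + 10)*(-49 - 30))*75) = 5780 - (33 - 36*(-79)*75) = 5780 - (33 + 2844*75) = 5780 - (33 + 213300) = 5780 - 1*213333 = 5780 - 213333 = -207553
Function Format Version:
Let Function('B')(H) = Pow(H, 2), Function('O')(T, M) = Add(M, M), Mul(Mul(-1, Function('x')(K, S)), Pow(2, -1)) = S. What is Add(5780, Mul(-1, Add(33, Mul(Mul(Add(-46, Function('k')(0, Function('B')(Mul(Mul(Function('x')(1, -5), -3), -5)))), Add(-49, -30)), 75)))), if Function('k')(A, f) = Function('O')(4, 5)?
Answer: -207553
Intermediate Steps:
Function('x')(K, S) = Mul(-2, S)
Function('O')(T, M) = Mul(2, M)
Function('k')(A, f) = 10 (Function('k')(A, f) = Mul(2, 5) = 10)
Add(5780, Mul(-1, Add(33, Mul(Mul(Add(-46, Function('k')(0, Function('B')(Mul(Mul(Function('x')(1, -5), -3), -5)))), Add(-49, -30)), 75)))) = Add(5780, Mul(-1, Add(33, Mul(Mul(Add(-46, 10), Add(-49, -30)), 75)))) = Add(5780, Mul(-1, Add(33, Mul(Mul(-36, -79), 75)))) = Add(5780, Mul(-1, Add(33, Mul(2844, 75)))) = Add(5780, Mul(-1, Add(33, 213300))) = Add(5780, Mul(-1, 213333)) = Add(5780, -213333) = -207553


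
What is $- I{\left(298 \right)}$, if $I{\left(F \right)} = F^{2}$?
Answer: $-88804$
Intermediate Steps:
$- I{\left(298 \right)} = - 298^{2} = \left(-1\right) 88804 = -88804$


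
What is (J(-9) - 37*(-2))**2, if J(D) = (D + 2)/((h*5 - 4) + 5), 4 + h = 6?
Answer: 651249/121 ≈ 5382.2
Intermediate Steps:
h = 2 (h = -4 + 6 = 2)
J(D) = 2/11 + D/11 (J(D) = (D + 2)/((2*5 - 4) + 5) = (2 + D)/((10 - 4) + 5) = (2 + D)/(6 + 5) = (2 + D)/11 = (2 + D)*(1/11) = 2/11 + D/11)
(J(-9) - 37*(-2))**2 = ((2/11 + (1/11)*(-9)) - 37*(-2))**2 = ((2/11 - 9/11) + 74)**2 = (-7/11 + 74)**2 = (807/11)**2 = 651249/121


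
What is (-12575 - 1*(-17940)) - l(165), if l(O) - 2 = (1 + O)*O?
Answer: -22027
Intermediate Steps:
l(O) = 2 + O*(1 + O) (l(O) = 2 + (1 + O)*O = 2 + O*(1 + O))
(-12575 - 1*(-17940)) - l(165) = (-12575 - 1*(-17940)) - (2 + 165 + 165**2) = (-12575 + 17940) - (2 + 165 + 27225) = 5365 - 1*27392 = 5365 - 27392 = -22027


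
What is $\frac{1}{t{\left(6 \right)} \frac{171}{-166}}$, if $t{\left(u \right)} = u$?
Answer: $- \frac{83}{513} \approx -0.16179$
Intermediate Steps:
$\frac{1}{t{\left(6 \right)} \frac{171}{-166}} = \frac{1}{6 \frac{171}{-166}} = \frac{1}{6 \cdot 171 \left(- \frac{1}{166}\right)} = \frac{1}{6 \left(- \frac{171}{166}\right)} = \frac{1}{- \frac{513}{83}} = - \frac{83}{513}$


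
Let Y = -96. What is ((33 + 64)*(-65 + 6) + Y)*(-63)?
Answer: 366597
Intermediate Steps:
((33 + 64)*(-65 + 6) + Y)*(-63) = ((33 + 64)*(-65 + 6) - 96)*(-63) = (97*(-59) - 96)*(-63) = (-5723 - 96)*(-63) = -5819*(-63) = 366597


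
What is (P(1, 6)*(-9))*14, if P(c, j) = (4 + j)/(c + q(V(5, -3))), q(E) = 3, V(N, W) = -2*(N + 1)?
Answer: -315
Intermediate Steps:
V(N, W) = -2 - 2*N (V(N, W) = -2*(1 + N) = -2 - 2*N)
P(c, j) = (4 + j)/(3 + c) (P(c, j) = (4 + j)/(c + 3) = (4 + j)/(3 + c))
(P(1, 6)*(-9))*14 = (((4 + 6)/(3 + 1))*(-9))*14 = ((10/4)*(-9))*14 = (((¼)*10)*(-9))*14 = ((5/2)*(-9))*14 = -45/2*14 = -315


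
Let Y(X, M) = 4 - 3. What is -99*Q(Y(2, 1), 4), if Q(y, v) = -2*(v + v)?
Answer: 1584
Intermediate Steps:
Y(X, M) = 1
Q(y, v) = -4*v
-99*Q(Y(2, 1), 4) = -(-396)*4 = -99*(-16) = 1584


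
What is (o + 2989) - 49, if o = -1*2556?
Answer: 384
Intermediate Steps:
o = -2556
(o + 2989) - 49 = (-2556 + 2989) - 49 = 433 - 49 = 384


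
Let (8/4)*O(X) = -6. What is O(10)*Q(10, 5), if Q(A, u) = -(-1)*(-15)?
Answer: 45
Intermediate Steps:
O(X) = -3 (O(X) = (½)*(-6) = -3)
Q(A, u) = -15 (Q(A, u) = -1*15 = -15)
O(10)*Q(10, 5) = -3*(-15) = 45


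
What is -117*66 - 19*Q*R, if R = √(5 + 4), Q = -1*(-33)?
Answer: -9603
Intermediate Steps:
Q = 33
R = 3 (R = √9 = 3)
-117*66 - 19*Q*R = -117*66 - 19*33*3 = -7722 - 627*3 = -7722 - 1*1881 = -7722 - 1881 = -9603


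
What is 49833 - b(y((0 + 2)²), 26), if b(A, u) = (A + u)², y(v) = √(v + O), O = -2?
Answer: 49155 - 52*√2 ≈ 49081.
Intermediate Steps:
y(v) = √(-2 + v) (y(v) = √(v - 2) = √(-2 + v))
49833 - b(y((0 + 2)²), 26) = 49833 - (√(-2 + (0 + 2)²) + 26)² = 49833 - (√(-2 + 2²) + 26)² = 49833 - (√(-2 + 4) + 26)² = 49833 - (√2 + 26)² = 49833 - (26 + √2)²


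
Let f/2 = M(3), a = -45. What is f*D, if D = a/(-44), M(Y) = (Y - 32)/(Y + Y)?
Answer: -435/44 ≈ -9.8864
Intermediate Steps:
M(Y) = (-32 + Y)/(2*Y) (M(Y) = (-32 + Y)/((2*Y)) = (-32 + Y)*(1/(2*Y)) = (-32 + Y)/(2*Y))
D = 45/44 (D = -45/(-44) = -45*(-1/44) = 45/44 ≈ 1.0227)
f = -29/3 (f = 2*((½)*(-32 + 3)/3) = 2*((½)*(⅓)*(-29)) = 2*(-29/6) = -29/3 ≈ -9.6667)
f*D = -29/3*45/44 = -435/44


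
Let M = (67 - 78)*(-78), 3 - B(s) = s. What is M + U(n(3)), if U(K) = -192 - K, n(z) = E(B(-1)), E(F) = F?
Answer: 662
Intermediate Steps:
B(s) = 3 - s
n(z) = 4 (n(z) = 3 - 1*(-1) = 3 + 1 = 4)
M = 858 (M = -11*(-78) = 858)
M + U(n(3)) = 858 + (-192 - 1*4) = 858 + (-192 - 4) = 858 - 196 = 662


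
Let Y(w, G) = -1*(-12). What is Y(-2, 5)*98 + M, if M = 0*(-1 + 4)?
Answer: 1176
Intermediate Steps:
M = 0 (M = 0*3 = 0)
Y(w, G) = 12
Y(-2, 5)*98 + M = 12*98 + 0 = 1176 + 0 = 1176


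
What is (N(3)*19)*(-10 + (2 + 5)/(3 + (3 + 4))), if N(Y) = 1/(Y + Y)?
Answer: -589/20 ≈ -29.450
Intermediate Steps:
N(Y) = 1/(2*Y)
(N(3)*19)*(-10 + (2 + 5)/(3 + (3 + 4))) = (((1/2)/3)*19)*(-10 + (2 + 5)/(3 + (3 + 4))) = (((1/2)*(1/3))*19)*(-10 + 7/(3 + 7)) = ((1/6)*19)*(-10 + 7/10) = 19*(-10 + 7*(1/10))/6 = 19*(-10 + 7/10)/6 = (19/6)*(-93/10) = -589/20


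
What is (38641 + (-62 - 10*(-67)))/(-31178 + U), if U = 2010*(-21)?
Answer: -5607/10484 ≈ -0.53481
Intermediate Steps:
U = -42210
(38641 + (-62 - 10*(-67)))/(-31178 + U) = (38641 + (-62 - 10*(-67)))/(-31178 - 42210) = (38641 + (-62 + 670))/(-73388) = (38641 + 608)*(-1/73388) = 39249*(-1/73388) = -5607/10484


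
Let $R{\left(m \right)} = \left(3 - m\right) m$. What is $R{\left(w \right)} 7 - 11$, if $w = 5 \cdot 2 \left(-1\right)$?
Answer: $-921$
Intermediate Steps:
$w = -10$ ($w = 10 \left(-1\right) = -10$)
$R{\left(m \right)} = m \left(3 - m\right)$
$R{\left(w \right)} 7 - 11 = - 10 \left(3 - -10\right) 7 - 11 = - 10 \left(3 + 10\right) 7 - 11 = \left(-10\right) 13 \cdot 7 - 11 = \left(-130\right) 7 - 11 = -910 - 11 = -921$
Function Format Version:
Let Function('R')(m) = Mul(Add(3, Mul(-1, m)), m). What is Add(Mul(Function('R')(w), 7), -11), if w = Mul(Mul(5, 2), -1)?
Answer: -921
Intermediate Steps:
w = -10 (w = Mul(10, -1) = -10)
Function('R')(m) = Mul(m, Add(3, Mul(-1, m)))
Add(Mul(Function('R')(w), 7), -11) = Add(Mul(Mul(-10, Add(3, Mul(-1, -10))), 7), -11) = Add(Mul(Mul(-10, Add(3, 10)), 7), -11) = Add(Mul(Mul(-10, 13), 7), -11) = Add(Mul(-130, 7), -11) = Add(-910, -11) = -921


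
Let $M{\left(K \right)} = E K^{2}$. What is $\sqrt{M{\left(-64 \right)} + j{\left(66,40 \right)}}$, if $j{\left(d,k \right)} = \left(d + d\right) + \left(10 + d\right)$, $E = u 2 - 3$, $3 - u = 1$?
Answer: $4 \sqrt{269} \approx 65.605$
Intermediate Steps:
$u = 2$ ($u = 3 - 1 = 2$)
$E = 1$ ($E = 2 \cdot 2 - 3 = 4 - 3 = 1$)
$M{\left(K \right)} = K^{2}$ ($M{\left(K \right)} = 1 K^{2} = K^{2}$)
$j{\left(d,k \right)} = 10 + 3 d$ ($j{\left(d,k \right)} = 2 d + \left(10 + d\right) = 10 + 3 d$)
$\sqrt{M{\left(-64 \right)} + j{\left(66,40 \right)}} = \sqrt{\left(-64\right)^{2} + \left(10 + 3 \cdot 66\right)} = \sqrt{4096 + \left(10 + 198\right)} = \sqrt{4096 + 208} = \sqrt{4304} = 4 \sqrt{269}$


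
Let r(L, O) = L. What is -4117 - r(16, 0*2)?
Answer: -4133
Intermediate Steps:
-4117 - r(16, 0*2) = -4117 - 1*16 = -4117 - 16 = -4133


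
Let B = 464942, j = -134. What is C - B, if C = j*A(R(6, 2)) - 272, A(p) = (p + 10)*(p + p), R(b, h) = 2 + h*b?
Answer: -555262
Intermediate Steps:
R(b, h) = 2 + b*h
A(p) = 2*p*(10 + p) (A(p) = (10 + p)*(2*p) = 2*p*(10 + p))
C = -90320 (C = -268*(2 + 6*2)*(10 + (2 + 6*2)) - 272 = -268*(2 + 12)*(10 + (2 + 12)) - 272 = -268*14*(10 + 14) - 272 = -268*14*24 - 272 = -134*672 - 272 = -90048 - 272 = -90320)
C - B = -90320 - 1*464942 = -90320 - 464942 = -555262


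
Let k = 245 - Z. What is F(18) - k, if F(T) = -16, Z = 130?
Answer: -131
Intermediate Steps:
k = 115 (k = 245 - 1*130 = 245 - 130 = 115)
F(18) - k = -16 - 1*115 = -16 - 115 = -131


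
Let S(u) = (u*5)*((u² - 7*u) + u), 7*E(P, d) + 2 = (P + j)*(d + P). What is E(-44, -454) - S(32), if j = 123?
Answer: -971184/7 ≈ -1.3874e+5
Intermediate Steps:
E(P, d) = -2/7 + (123 + P)*(P + d)/7 (E(P, d) = -2/7 + ((P + 123)*(d + P))/7 = -2/7 + ((123 + P)*(P + d))/7 = -2/7 + (123 + P)*(P + d)/7)
S(u) = 5*u*(u² - 6*u) (S(u) = (5*u)*(u² - 6*u) = 5*u*(u² - 6*u))
E(-44, -454) - S(32) = (-2/7 + (⅐)*(-44)² + (123/7)*(-44) + (123/7)*(-454) + (⅐)*(-44)*(-454)) - 5*32²*(-6 + 32) = (-2/7 + (⅐)*1936 - 5412/7 - 55842/7 + 19976/7) - 5*1024*26 = (-2/7 + 1936/7 - 5412/7 - 55842/7 + 19976/7) - 1*133120 = -39344/7 - 133120 = -971184/7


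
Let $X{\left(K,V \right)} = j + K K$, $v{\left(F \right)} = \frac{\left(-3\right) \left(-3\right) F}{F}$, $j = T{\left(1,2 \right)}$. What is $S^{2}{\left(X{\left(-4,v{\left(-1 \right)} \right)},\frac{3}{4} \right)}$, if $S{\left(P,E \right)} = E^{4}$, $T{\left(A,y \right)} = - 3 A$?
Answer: $\frac{6561}{65536} \approx 0.10011$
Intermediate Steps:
$j = -3$ ($j = \left(-3\right) 1 = -3$)
$v{\left(F \right)} = 9$ ($v{\left(F \right)} = \frac{9 F}{F} = 9$)
$X{\left(K,V \right)} = -3 + K^{2}$ ($X{\left(K,V \right)} = -3 + K K = -3 + K^{2}$)
$S^{2}{\left(X{\left(-4,v{\left(-1 \right)} \right)},\frac{3}{4} \right)} = \left(\left(\frac{3}{4}\right)^{4}\right)^{2} = \left(\frac{81}{256}\right)^{2} = \frac{6561}{65536}$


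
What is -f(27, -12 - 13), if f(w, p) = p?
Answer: 25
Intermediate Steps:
-f(27, -12 - 13) = -(-12 - 13) = -1*(-25) = 25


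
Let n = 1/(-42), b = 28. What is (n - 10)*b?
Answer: -842/3 ≈ -280.67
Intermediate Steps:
n = -1/42 ≈ -0.023810
(n - 10)*b = (-1/42 - 10)*28 = -421/42*28 = -842/3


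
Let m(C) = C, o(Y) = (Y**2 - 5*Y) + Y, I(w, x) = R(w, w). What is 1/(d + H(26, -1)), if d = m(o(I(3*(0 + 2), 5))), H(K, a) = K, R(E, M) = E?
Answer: 1/38 ≈ 0.026316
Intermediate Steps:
I(w, x) = w
o(Y) = Y**2 - 4*Y
d = 12 (d = (3*(0 + 2))*(-4 + 3*(0 + 2)) = (3*2)*(-4 + 3*2) = 6*(-4 + 6) = 6*2 = 12)
1/(d + H(26, -1)) = 1/(12 + 26) = 1/38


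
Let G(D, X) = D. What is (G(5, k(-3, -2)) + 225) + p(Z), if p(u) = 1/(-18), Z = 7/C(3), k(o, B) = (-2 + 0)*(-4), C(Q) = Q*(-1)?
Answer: 4139/18 ≈ 229.94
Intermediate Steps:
C(Q) = -Q
k(o, B) = 8 (k(o, B) = -2*(-4) = 8)
Z = -7/3 (Z = 7/((-1*3)) = 7/(-3) = 7*(-⅓) = -7/3 ≈ -2.3333)
p(u) = -1/18
(G(5, k(-3, -2)) + 225) + p(Z) = (5 + 225) - 1/18 = 230 - 1/18 = 4139/18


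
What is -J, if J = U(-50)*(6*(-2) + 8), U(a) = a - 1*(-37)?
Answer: -52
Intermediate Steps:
U(a) = 37 + a (U(a) = a + 37 = 37 + a)
J = 52 (J = (37 - 50)*(6*(-2) + 8) = -13*(-12 + 8) = -13*(-4) = 52)
-J = -1*52 = -52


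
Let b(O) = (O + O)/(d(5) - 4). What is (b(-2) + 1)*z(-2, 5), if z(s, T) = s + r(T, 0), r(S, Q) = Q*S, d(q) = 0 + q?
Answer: 6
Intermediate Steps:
d(q) = q
z(s, T) = s (z(s, T) = s + 0*T = s + 0 = s)
b(O) = 2*O (b(O) = (O + O)/(5 - 4) = (2*O)/1 = (2*O)*1 = 2*O)
(b(-2) + 1)*z(-2, 5) = (2*(-2) + 1)*(-2) = (-4 + 1)*(-2) = -3*(-2) = 6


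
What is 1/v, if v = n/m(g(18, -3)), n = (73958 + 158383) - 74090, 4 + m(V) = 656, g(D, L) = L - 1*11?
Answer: 652/158251 ≈ 0.0041200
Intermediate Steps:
g(D, L) = -11 + L (g(D, L) = L - 11 = -11 + L)
m(V) = 652 (m(V) = -4 + 656 = 652)
n = 158251 (n = 232341 - 74090 = 158251)
v = 158251/652 ≈ 242.72
1/v = 1/(158251/652) = 652/158251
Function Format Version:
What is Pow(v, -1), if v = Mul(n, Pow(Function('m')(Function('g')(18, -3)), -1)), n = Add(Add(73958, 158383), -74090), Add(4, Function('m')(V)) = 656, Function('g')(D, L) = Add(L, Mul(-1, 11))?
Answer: Rational(652, 158251) ≈ 0.0041200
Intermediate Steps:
Function('g')(D, L) = Add(-11, L) (Function('g')(D, L) = Add(L, -11) = Add(-11, L))
Function('m')(V) = 652 (Function('m')(V) = Add(-4, 656) = 652)
n = 158251 (n = Add(232341, -74090) = 158251)
v = Rational(158251, 652) (v = Mul(158251, Pow(652, -1)) = Mul(158251, Rational(1, 652)) = Rational(158251, 652) ≈ 242.72)
Pow(v, -1) = Pow(Rational(158251, 652), -1) = Rational(652, 158251)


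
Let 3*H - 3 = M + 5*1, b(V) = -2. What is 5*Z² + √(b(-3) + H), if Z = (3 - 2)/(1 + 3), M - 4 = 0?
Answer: 5/16 + √2 ≈ 1.7267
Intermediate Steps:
M = 4 (M = 4 + 0 = 4)
H = 4 (H = 1 + (4 + 5*1)/3 = 1 + (4 + 5)/3 = 1 + (⅓)*9 = 1 + 3 = 4)
Z = ¼ (Z = 1/4 = 1*(¼) = ¼ ≈ 0.25000)
5*Z² + √(b(-3) + H) = 5*(¼)² + √(-2 + 4) = 5*(1/16) + √2 = 5/16 + √2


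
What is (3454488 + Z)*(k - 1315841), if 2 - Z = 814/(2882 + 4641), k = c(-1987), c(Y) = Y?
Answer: -34247882029085568/7523 ≈ -4.5524e+12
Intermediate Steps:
k = -1987
Z = 14232/7523 (Z = 2 - 814/(2882 + 4641) = 2 - 814/7523 = 14232/7523 ≈ 1.8918)
(3454488 + Z)*(k - 1315841) = (3454488 + 14232/7523)*(-1987 - 1315841) = (25988127456/7523)*(-1317828) = -34247882029085568/7523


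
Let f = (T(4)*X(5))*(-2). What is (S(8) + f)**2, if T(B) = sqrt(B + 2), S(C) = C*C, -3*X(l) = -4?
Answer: 12416/3 - 1024*sqrt(6)/3 ≈ 3302.6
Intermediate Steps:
X(l) = 4/3 (X(l) = -1/3*(-4) = 4/3)
S(C) = C**2
T(B) = sqrt(2 + B)
f = -8*sqrt(6)/3 (f = (sqrt(2 + 4)*(4/3))*(-2) = (sqrt(6)*(4/3))*(-2) = (4*sqrt(6)/3)*(-2) = -8*sqrt(6)/3 ≈ -6.5320)
(S(8) + f)**2 = (8**2 - 8*sqrt(6)/3)**2 = (64 - 8*sqrt(6)/3)**2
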